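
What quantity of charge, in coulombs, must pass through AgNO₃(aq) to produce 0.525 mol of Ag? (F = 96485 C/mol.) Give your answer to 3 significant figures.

Ag⁺ + e⁻ → Ag, so n(e⁻) = 1 × 0.525 = 0.5250 mol
Q = 0.5250 × 96485 = 50650 C

50700 C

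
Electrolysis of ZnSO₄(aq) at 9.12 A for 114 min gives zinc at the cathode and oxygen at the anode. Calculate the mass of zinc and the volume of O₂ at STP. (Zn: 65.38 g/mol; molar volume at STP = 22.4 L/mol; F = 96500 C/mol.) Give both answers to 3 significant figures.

21.1 g Zn; 3.62 L O₂

Q = 9.12 × 6840 = 62380 C; n(e⁻) = 62380 / 96500 = 0.6464 mol
Cathode: Zn²⁺ + 2e⁻ → Zn → n(Zn) = 0.6464/2 = 0.3232 mol → 21.1 g
Anode: 2H₂O → O₂ + 4H⁺ + 4e⁻ → n(O₂) = 0.6464/4 = 0.1616 mol → 3.62 L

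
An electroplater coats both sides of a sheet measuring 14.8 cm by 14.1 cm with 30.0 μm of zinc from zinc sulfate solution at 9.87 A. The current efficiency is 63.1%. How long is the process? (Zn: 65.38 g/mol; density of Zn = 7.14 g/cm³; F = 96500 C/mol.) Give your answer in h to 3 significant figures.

1.18 h

Plated area = 2 × 14.8 × 14.1 = 417.4 cm²
Volume = 417.4 × 30.0×10⁻⁴ cm = 1.252 cm³
m(Zn) = 1.252 × 7.14 = 8.939 g
n(Zn) = 8.939 / 65.38 = 0.1367 mol; n(e⁻) = 2 × 0.1367 = 0.2734 mol
Q = 0.2734 × 96500 / 0.631 = 41810 C
t = 41810 / 9.87 = 4236 s = 1.18 h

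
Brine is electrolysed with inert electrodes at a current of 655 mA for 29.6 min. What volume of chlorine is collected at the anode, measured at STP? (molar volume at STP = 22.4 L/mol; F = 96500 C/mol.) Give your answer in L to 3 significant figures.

0.135 L

Q = 0.655 A × 1776 s = 1163 C
Moles of electrons = 1163 / 96500 = 0.01205 mol
2Cl⁻ → Cl₂ + 2e⁻, so n(Cl₂) = 0.01205 / 2 = 0.006025 mol
V = 0.006025 × 22.4 = 0.1350 L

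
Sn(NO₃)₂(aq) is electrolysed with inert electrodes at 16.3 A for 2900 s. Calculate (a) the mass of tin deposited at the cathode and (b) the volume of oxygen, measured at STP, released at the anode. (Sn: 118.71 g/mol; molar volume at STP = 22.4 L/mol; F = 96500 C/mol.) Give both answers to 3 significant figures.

29.1 g Sn; 2.74 L O₂

Q = 16.3 × 2900 = 47270 C; n(e⁻) = 47270 / 96500 = 0.4898 mol
Cathode: Sn²⁺ + 2e⁻ → Sn → n(Sn) = 0.4898/2 = 0.2449 mol → 29.1 g
Anode: 2H₂O → O₂ + 4H⁺ + 4e⁻ → n(O₂) = 0.4898/4 = 0.1225 mol → 2.74 L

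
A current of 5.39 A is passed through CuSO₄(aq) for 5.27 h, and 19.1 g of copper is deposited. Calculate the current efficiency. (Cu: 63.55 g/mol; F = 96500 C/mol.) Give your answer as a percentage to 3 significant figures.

Q = 5.39 × 18972 = 1.023×10^5 C
n(e⁻) = 1.023×10^5 / 96500 = 1.060 mol
Cu²⁺ + 2e⁻ → Cu, so theoretical n(Cu) = 0.5300 mol → 33.68 g
Efficiency = 19.1 / 33.68 = 0.5671 = 56.7%

56.7%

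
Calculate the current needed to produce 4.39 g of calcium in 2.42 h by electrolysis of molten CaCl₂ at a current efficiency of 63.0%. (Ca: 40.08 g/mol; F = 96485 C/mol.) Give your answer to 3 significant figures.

n(Ca) = 4.39 / 40.08 = 0.1095 mol
Ca²⁺ + 2e⁻ → Ca, so n(e⁻) = 2 × 0.1095 = 0.2190 mol
Q = 0.2190 × 96485 / 0.630 = 33540 C
I = Q / t = 33540 / 8712 s = 3.85 A

3.85 A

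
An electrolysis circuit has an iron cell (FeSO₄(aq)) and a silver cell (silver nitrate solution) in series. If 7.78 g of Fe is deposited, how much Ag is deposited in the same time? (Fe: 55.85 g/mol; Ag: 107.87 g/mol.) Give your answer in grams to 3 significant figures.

n(Fe) = 7.78 / 55.85 = 0.1393 mol
Fe²⁺ + 2e⁻ → Fe, so n(e⁻) = 2 × 0.1393 = 0.2786 mol
Since the cells are in series, n(e⁻) in the Ag cell is also 0.2786 mol.
Ag⁺ + e⁻ → Ag, so n(Ag) = 0.2786 mol
m(Ag) = 0.2786 × 107.87 = 30.1 g

30.1 g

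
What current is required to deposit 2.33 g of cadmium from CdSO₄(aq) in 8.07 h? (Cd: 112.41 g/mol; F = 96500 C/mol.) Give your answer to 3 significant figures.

0.138 A

n(Cd) = 2.33 / 112.41 = 0.02073 mol
Cd²⁺ + 2e⁻ → Cd, so n(e⁻) = 2 × 0.02073 = 0.04146 mol
Q = 0.04146 × 96500 = 4001 C
I = Q / t = 4001 / 29052 s = 0.138 A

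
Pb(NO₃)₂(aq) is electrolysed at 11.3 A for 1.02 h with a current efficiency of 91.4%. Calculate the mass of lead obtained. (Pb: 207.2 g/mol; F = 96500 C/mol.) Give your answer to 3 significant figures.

Q = 11.3 × 3672 = 41490 C
n(e⁻) = 41490 / 96500 = 0.4299 mol
Pb²⁺ + 2e⁻ → Pb, so theoretical m(Pb) = 0.2150 × 207.2 = 44.55 g
Actual mass = 91.4% × 44.55 = 40.7 g

40.7 g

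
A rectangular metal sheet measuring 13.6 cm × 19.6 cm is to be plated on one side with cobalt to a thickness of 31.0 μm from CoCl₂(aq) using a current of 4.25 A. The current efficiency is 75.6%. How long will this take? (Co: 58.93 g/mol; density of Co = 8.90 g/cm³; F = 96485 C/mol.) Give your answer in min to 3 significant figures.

Plated area = 13.6 × 19.6 = 266.6 cm²
Volume = 266.6 × 31.0×10⁻⁴ cm = 0.8265 cm³
m(Co) = 0.8265 × 8.90 = 7.356 g
n(Co) = 7.356 / 58.93 = 0.1248 mol; n(e⁻) = 2 × 0.1248 = 0.2496 mol
Q = 0.2496 × 96485 / 0.756 = 31860 C
t = 31860 / 4.25 = 7496 s = 125 min

125 min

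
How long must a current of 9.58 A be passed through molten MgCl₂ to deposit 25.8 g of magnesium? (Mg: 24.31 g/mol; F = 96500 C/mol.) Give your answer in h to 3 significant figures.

5.94 h

n(Mg) = 25.8 / 24.31 = 1.061 mol
Mg²⁺ + 2e⁻ → Mg, so n(e⁻) = 2 × 1.061 = 2.122 mol
Q = 2.122 × 96500 = 2.048×10^5 C
t = Q / I = 2.048×10^5 / 9.58 = 21380 s = 5.94 h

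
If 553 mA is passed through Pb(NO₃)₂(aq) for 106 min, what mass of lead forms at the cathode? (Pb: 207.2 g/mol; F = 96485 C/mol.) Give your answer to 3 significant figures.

Q = It = 0.553 × 6360 = 3517 C
n(e⁻) = 3517 / 96485 = 0.03645 mol
Pb²⁺ + 2e⁻ → Pb, so n(Pb) = 0.03645 / 2 = 0.01823 mol
m = 0.01823 × 207.2 = 3.78 g

3.78 g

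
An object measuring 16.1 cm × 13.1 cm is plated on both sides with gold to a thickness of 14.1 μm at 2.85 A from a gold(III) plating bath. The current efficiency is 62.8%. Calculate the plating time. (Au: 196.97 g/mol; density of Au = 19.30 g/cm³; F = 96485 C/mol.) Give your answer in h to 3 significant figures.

2.62 h

Plated area = 2 × 16.1 × 13.1 = 421.8 cm²
Volume = 421.8 × 14.1×10⁻⁴ cm = 0.5947 cm³
m(Au) = 0.5947 × 19.30 = 11.48 g
n(Au) = 11.48 / 196.97 = 0.05828 mol; n(e⁻) = 3 × 0.05828 = 0.1748 mol
Q = 0.1748 × 96485 / 0.628 = 26860 C
t = 26860 / 2.85 = 9425 s = 2.62 h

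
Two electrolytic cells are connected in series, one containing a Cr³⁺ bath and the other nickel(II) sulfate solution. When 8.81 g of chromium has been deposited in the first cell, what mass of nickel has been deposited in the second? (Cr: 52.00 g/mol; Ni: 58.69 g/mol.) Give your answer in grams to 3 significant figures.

n(Cr) = 8.81 / 52.00 = 0.1694 mol
Cr³⁺ + 3e⁻ → Cr, so n(e⁻) = 3 × 0.1694 = 0.5082 mol
The cells are in series, so the same charge (and hence the same n(e⁻) = 0.5082 mol) passes through both.
Ni²⁺ + 2e⁻ → Ni, so n(Ni) = 0.5082 / 2 = 0.2541 mol
m(Ni) = 0.2541 × 58.69 = 14.9 g

14.9 g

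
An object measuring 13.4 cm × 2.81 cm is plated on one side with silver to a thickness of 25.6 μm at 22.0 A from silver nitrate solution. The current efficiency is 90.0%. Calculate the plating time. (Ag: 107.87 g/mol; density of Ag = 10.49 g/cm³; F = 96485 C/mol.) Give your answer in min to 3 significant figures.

Plated area = 13.4 × 2.81 = 37.65 cm²
Volume = 37.65 × 25.6×10⁻⁴ cm = 0.09638 cm³
m(Ag) = 0.09638 × 10.49 = 1.011 g
n(Ag) = 1.011 / 107.87 = 0.009372 mol; n(e⁻) = 0.009372 mol
Q = 0.009372 × 96485 / 0.900 = 1005 C
t = 1005 / 22.0 = 45.68 s = 0.761 min

0.761 min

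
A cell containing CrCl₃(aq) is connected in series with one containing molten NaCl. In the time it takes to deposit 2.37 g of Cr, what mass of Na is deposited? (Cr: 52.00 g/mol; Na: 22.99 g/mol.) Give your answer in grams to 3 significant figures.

n(Cr) = 2.37 / 52.00 = 0.04558 mol
Cr³⁺ + 3e⁻ → Cr, so n(e⁻) = 3 × 0.04558 = 0.1367 mol
Since the cells are in series, n(e⁻) in the Na cell is also 0.1367 mol.
Na⁺ + e⁻ → Na, so n(Na) = 0.1367 mol
m(Na) = 0.1367 × 22.99 = 3.14 g

3.14 g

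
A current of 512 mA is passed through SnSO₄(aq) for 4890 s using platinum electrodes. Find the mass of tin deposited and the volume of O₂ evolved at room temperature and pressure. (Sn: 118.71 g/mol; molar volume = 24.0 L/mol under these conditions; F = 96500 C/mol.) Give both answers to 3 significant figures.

Q = 0.512 × 4890 = 2504 C; n(e⁻) = 2504 / 96500 = 0.02595 mol
Cathode: Sn²⁺ + 2e⁻ → Sn → n(Sn) = 0.02595/2 = 0.01298 mol → 1.54 g
Anode: 2H₂O → O₂ + 4H⁺ + 4e⁻ → n(O₂) = 0.02595/4 = 0.006488 mol → 0.156 L

1.54 g Sn; 0.156 L O₂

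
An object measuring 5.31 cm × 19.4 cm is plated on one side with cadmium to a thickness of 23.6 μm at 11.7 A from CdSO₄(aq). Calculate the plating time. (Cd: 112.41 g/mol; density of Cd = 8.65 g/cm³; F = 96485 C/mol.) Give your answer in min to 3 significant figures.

5.14 min

Plated area = 5.31 × 19.4 = 103.0 cm²
Volume = 103.0 × 23.6×10⁻⁴ cm = 0.2431 cm³
m(Cd) = 0.2431 × 8.65 = 2.103 g
n(Cd) = 2.103 / 112.41 = 0.01871 mol; n(e⁻) = 2 × 0.01871 = 0.03742 mol
Q = 0.03742 × 96485 = 3610 C
t = 3610 / 11.7 = 308.5 s = 5.14 min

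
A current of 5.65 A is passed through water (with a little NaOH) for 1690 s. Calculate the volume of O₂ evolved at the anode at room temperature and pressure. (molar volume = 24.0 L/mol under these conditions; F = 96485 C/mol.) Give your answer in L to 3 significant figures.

Charge passed = 5.65 × 1690 = 9549 C
n(e⁻) = Q/F = 9549/96485 = 0.09897 mol
2H₂O → O₂ + 4H⁺ + 4e⁻, so n(O₂) = 0.09897 / 4 = 0.02474 mol
V = 0.02474 × 24.0 = 0.5938 L

0.594 L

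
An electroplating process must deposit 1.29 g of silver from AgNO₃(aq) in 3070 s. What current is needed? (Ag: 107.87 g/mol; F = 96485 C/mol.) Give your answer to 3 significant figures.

n(Ag) = 1.29 / 107.87 = 0.01196 mol
Ag⁺ + e⁻ → Ag, so n(e⁻) = 0.01196 mol
Q = 0.01196 × 96485 = 1154 C
I = Q / t = 1154 / 3070 s = 0.376 A

0.376 A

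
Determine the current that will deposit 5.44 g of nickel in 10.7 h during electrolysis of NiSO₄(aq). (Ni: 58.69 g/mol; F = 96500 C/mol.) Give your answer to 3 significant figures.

0.464 A

n(Ni) = 5.44 / 58.69 = 0.09269 mol
Ni²⁺ + 2e⁻ → Ni, so n(e⁻) = 2 × 0.09269 = 0.1854 mol
Q = 0.1854 × 96500 = 17890 C
I = Q / t = 17890 / 38520 s = 0.464 A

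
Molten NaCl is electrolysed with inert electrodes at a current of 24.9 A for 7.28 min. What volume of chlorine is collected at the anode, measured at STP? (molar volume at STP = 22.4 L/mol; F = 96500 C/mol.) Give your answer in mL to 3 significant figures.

Q = It = 24.9 × 436.8 = 10880 C
Moles of electrons = 10880 / 96500 = 0.1127 mol
2Cl⁻ → Cl₂ + 2e⁻, so n(Cl₂) = 0.1127 / 2 = 0.05635 mol
V = 0.05635 × 22.4 = 1.262 L
= 1260 mL

1260 mL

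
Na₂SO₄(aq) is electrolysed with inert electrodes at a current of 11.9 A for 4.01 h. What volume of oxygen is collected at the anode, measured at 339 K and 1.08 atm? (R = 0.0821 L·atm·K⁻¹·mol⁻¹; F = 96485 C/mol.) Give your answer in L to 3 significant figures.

11.5 L

Q = It = 11.9 × 14436 = 1.718×10^5 C
Moles of electrons = 1.718×10^5 / 96485 = 1.781 mol
2H₂O → O₂ + 4H⁺ + 4e⁻, so n(O₂) = 1.781 / 4 = 0.4453 mol
V = nRT/P = 0.4453 × 0.0821 × 339 / 1.08 = 11.48 L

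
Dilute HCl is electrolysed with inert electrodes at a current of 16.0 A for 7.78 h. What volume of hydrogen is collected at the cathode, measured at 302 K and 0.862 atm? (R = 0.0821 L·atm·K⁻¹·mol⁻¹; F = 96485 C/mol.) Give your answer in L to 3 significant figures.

Charge passed = 16.0 × 28008 = 4.481×10^5 C
Moles of electrons = 4.481×10^5 / 96485 = 4.644 mol
2H⁺ + 2e⁻ → H₂, so n(H₂) = 4.644 / 2 = 2.322 mol
V = nRT/P = 2.322 × 0.0821 × 302 / 0.862 = 66.79 L

66.8 L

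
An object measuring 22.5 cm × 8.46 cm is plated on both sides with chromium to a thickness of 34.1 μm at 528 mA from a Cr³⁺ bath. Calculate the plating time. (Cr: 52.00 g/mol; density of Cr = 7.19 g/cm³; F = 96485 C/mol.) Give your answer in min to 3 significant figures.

1640 min

Plated area = 2 × 22.5 × 8.46 = 380.7 cm²
Volume = 380.7 × 34.1×10⁻⁴ cm = 1.298 cm³
m(Cr) = 1.298 × 7.19 = 9.333 g
n(Cr) = 9.333 / 52.00 = 0.1795 mol; n(e⁻) = 3 × 0.1795 = 0.5385 mol
Q = 0.5385 × 96485 = 51960 C
t = 51960 / 0.528 = 98410 s = 1640 min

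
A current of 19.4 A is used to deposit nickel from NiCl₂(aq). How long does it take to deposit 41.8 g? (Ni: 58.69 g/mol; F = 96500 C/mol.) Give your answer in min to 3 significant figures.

n(Ni) = 41.8 / 58.69 = 0.7122 mol
Ni²⁺ + 2e⁻ → Ni, so n(e⁻) = 2 × 0.7122 = 1.424 mol
Q = 1.424 × 96500 = 1.374×10^5 C
t = Q / I = 1.374×10^5 / 19.4 = 7082 s = 118 min

118 min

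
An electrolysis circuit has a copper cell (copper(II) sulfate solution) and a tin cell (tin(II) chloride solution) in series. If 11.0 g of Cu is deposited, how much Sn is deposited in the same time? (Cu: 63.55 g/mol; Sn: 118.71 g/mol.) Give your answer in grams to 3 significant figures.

n(Cu) = 11.0 / 63.55 = 0.1731 mol
Cu²⁺ + 2e⁻ → Cu, so n(e⁻) = 2 × 0.1731 = 0.3462 mol
Same current for the same time ⇒ same n(e⁻) = 0.3462 mol in both cells.
Sn²⁺ + 2e⁻ → Sn, so n(Sn) = 0.3462 / 2 = 0.1731 mol
m(Sn) = 0.1731 × 118.71 = 20.5 g

20.5 g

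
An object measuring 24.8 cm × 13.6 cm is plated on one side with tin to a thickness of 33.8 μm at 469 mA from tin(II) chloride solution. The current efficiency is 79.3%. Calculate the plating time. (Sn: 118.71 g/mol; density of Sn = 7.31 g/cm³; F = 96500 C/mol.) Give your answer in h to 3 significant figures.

10.1 h

Plated area = 24.8 × 13.6 = 337.3 cm²
Volume = 337.3 × 33.8×10⁻⁴ cm = 1.140 cm³
m(Sn) = 1.140 × 7.31 = 8.333 g
n(Sn) = 8.333 / 118.71 = 0.07020 mol; n(e⁻) = 2 × 0.07020 = 0.1404 mol
Q = 0.1404 × 96500 / 0.793 = 17090 C
t = 17090 / 0.469 = 36440 s = 10.1 h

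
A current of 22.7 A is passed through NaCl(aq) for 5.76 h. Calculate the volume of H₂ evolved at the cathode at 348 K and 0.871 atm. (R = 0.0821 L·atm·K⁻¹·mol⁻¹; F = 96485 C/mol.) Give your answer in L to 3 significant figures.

Q = 22.7 A × 20736 s = 4.707×10^5 C
n(e⁻) = Q/F = 4.707×10^5/96485 = 4.878 mol
2H⁺ + 2e⁻ → H₂, so n(H₂) = 4.878 / 2 = 2.439 mol
V = nRT/P = 2.439 × 0.0821 × 348 / 0.871 = 80.00 L

80.0 L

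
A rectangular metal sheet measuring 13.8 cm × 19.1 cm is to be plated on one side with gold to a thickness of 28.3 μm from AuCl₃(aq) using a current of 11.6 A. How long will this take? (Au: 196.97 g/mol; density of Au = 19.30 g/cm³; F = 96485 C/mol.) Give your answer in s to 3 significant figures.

1820 s

Plated area = 13.8 × 19.1 = 263.6 cm²
Volume = 263.6 × 28.3×10⁻⁴ cm = 0.7460 cm³
m(Au) = 0.7460 × 19.30 = 14.40 g
n(Au) = 14.40 / 196.97 = 0.07311 mol; n(e⁻) = 3 × 0.07311 = 0.2193 mol
Q = 0.2193 × 96485 = 21160 C
t = 21160 / 11.6 = 1824 s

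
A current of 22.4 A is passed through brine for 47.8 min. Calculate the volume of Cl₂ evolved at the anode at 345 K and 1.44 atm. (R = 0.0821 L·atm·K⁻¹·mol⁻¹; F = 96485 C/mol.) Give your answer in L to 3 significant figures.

Q = 22.4 A × 2868 s = 64240 C
n(e⁻) = 64240 / 96485 = 0.6658 mol
2Cl⁻ → Cl₂ + 2e⁻, so n(Cl₂) = 0.6658 / 2 = 0.3329 mol
V = nRT/P = 0.3329 × 0.0821 × 345 / 1.44 = 6.548 L

6.55 L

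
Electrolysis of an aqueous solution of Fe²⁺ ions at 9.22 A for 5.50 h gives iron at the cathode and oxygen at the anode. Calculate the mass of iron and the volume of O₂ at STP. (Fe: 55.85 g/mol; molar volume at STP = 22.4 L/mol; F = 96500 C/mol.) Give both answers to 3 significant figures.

52.8 g Fe; 10.6 L O₂

Q = 9.22 × 19800 = 1.826×10^5 C; n(e⁻) = 1.826×10^5 / 96500 = 1.892 mol
Cathode: Fe²⁺ + 2e⁻ → Fe → n(Fe) = 1.892/2 = 0.9460 mol → 52.8 g
Anode: 2H₂O → O₂ + 4H⁺ + 4e⁻ → n(O₂) = 1.892/4 = 0.4730 mol → 10.6 L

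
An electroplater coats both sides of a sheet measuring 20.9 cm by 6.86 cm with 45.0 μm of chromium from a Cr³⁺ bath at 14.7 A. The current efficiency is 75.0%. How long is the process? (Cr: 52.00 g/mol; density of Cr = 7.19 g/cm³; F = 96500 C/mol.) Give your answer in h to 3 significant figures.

1.30 h

Plated area = 2 × 20.9 × 6.86 = 286.7 cm²
Volume = 286.7 × 45.0×10⁻⁴ cm = 1.290 cm³
m(Cr) = 1.290 × 7.19 = 9.275 g
n(Cr) = 9.275 / 52.00 = 0.1784 mol; n(e⁻) = 3 × 0.1784 = 0.5352 mol
Q = 0.5352 × 96500 / 0.750 = 68860 C
t = 68860 / 14.7 = 4684 s = 1.30 h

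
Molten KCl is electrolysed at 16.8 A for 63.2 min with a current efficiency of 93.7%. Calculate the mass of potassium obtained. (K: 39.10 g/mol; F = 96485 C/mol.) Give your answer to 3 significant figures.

Q = 16.8 × 3792 = 63710 C
n(e⁻) = 63710 / 96485 = 0.6603 mol
K⁺ + e⁻ → K, so theoretical m(K) = 0.6603 × 39.10 = 25.82 g
Actual mass = 93.7% × 25.82 = 24.2 g

24.2 g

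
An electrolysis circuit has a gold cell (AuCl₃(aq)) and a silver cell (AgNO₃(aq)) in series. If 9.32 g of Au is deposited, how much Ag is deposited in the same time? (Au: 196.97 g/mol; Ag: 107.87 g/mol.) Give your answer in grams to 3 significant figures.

15.3 g

n(Au) = 9.32 / 196.97 = 0.04732 mol
Au³⁺ + 3e⁻ → Au, so n(e⁻) = 3 × 0.04732 = 0.1420 mol
Since the cells are in series, n(e⁻) in the Ag cell is also 0.1420 mol.
Ag⁺ + e⁻ → Ag, so n(Ag) = 0.1420 mol
m(Ag) = 0.1420 × 107.87 = 15.3 g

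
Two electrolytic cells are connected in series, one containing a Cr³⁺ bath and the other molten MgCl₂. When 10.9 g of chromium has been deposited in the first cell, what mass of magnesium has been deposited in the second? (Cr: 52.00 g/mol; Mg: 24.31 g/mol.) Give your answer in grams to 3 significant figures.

7.64 g

n(Cr) = 10.9 / 52.00 = 0.2096 mol
Cr³⁺ + 3e⁻ → Cr, so n(e⁻) = 3 × 0.2096 = 0.6288 mol
Since the cells are in series, n(e⁻) in the Mg cell is also 0.6288 mol.
Mg²⁺ + 2e⁻ → Mg, so n(Mg) = 0.6288 / 2 = 0.3144 mol
m(Mg) = 0.3144 × 24.31 = 7.64 g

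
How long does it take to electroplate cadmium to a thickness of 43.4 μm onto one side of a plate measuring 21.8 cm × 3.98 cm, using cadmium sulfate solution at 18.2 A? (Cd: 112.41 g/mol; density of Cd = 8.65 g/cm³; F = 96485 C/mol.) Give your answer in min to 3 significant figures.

5.12 min

Plated area = 21.8 × 3.98 = 86.76 cm²
Volume = 86.76 × 43.4×10⁻⁴ cm = 0.3765 cm³
m(Cd) = 0.3765 × 8.65 = 3.257 g
n(Cd) = 3.257 / 112.41 = 0.02897 mol; n(e⁻) = 2 × 0.02897 = 0.05794 mol
Q = 0.05794 × 96485 = 5590 C
t = 5590 / 18.2 = 307.1 s = 5.12 min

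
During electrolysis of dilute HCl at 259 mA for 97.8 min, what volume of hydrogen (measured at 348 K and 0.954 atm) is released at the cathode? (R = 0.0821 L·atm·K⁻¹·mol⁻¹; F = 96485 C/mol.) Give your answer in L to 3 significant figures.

0.236 L

Q = 0.259 A × 5868 s = 1520 C
n(e⁻) = Q/F = 1520/96485 = 0.01575 mol
2H⁺ + 2e⁻ → H₂, so n(H₂) = 0.01575 / 2 = 0.007875 mol
V = nRT/P = 0.007875 × 0.0821 × 348 / 0.954 = 0.2358 L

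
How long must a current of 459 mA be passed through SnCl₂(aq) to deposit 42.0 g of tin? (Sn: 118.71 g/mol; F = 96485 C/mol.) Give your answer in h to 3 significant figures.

n(Sn) = 42.0 / 118.71 = 0.3538 mol
Sn²⁺ + 2e⁻ → Sn, so n(e⁻) = 2 × 0.3538 = 0.7076 mol
Q = 0.7076 × 96485 = 68270 C
t = Q / I = 68270 / 0.459 = 1.487×10^5 s = 41.3 h

41.3 h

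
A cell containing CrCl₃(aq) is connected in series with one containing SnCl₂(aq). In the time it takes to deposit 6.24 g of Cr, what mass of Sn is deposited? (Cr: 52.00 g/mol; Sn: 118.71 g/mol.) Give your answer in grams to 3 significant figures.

n(Cr) = 6.24 / 52.00 = 0.1200 mol
Cr³⁺ + 3e⁻ → Cr, so n(e⁻) = 3 × 0.1200 = 0.3600 mol
Same current for the same time ⇒ same n(e⁻) = 0.3600 mol in both cells.
Sn²⁺ + 2e⁻ → Sn, so n(Sn) = 0.3600 / 2 = 0.1800 mol
m(Sn) = 0.1800 × 118.71 = 21.4 g

21.4 g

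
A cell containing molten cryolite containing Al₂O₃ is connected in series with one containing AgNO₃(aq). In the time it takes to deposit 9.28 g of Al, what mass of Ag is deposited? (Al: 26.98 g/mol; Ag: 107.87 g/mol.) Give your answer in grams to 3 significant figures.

111 g

n(Al) = 9.28 / 26.98 = 0.3440 mol
Al³⁺ + 3e⁻ → Al, so n(e⁻) = 3 × 0.3440 = 1.032 mol
The cells are in series, so the same charge (and hence the same n(e⁻) = 1.032 mol) passes through both.
Ag⁺ + e⁻ → Ag, so n(Ag) = 1.032 mol
m(Ag) = 1.032 × 107.87 = 111 g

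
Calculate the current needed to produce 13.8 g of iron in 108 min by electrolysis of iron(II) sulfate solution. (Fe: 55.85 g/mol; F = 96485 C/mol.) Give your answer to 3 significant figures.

7.36 A

n(Fe) = 13.8 / 55.85 = 0.2471 mol
Fe²⁺ + 2e⁻ → Fe, so n(e⁻) = 2 × 0.2471 = 0.4942 mol
Q = 0.4942 × 96485 = 47680 C
I = Q / t = 47680 / 6480 s = 7.36 A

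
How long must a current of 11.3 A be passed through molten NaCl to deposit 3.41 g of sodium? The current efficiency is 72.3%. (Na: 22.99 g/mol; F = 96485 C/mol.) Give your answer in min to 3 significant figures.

29.2 min

n(Na) = 3.41 / 22.99 = 0.1483 mol
Na⁺ + e⁻ → Na, so n(e⁻) = 0.1483 mol
Q = 0.1483 × 96485 / 0.723 = 19790 C
t = Q / I = 19790 / 11.3 = 1751 s = 29.2 min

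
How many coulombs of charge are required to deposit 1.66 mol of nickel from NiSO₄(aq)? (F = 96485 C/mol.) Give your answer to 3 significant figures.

Ni²⁺ + 2e⁻ → Ni, so n(e⁻) = 2 × 1.66 = 3.320 mol
Q = 3.320 × 96485 = 3.203×10^5 C

3.20×10^5 C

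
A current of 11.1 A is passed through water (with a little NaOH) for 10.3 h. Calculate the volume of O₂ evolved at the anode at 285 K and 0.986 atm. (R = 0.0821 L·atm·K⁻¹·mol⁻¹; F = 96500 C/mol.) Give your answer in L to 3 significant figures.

Charge passed = 11.1 × 37080 = 4.116×10^5 C
n(e⁻) = 4.116×10^5 / 96500 = 4.265 mol
2H₂O → O₂ + 4H⁺ + 4e⁻, so n(O₂) = 4.265 / 4 = 1.066 mol
V = nRT/P = 1.066 × 0.0821 × 285 / 0.986 = 25.30 L

25.3 L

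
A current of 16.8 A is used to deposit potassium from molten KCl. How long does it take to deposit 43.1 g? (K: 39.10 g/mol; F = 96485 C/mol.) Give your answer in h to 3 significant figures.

n(K) = 43.1 / 39.10 = 1.102 mol
K⁺ + e⁻ → K, so n(e⁻) = 1.102 mol
Q = 1.102 × 96485 = 1.063×10^5 C
t = Q / I = 1.063×10^5 / 16.8 = 6327 s = 1.76 h

1.76 h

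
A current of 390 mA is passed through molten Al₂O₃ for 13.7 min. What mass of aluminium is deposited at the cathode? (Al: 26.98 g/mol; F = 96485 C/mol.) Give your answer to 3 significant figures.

Charge passed = 0.390 × 822 = 320.6 C
Moles of electrons = 320.6 / 96485 = 0.003323 mol
Al³⁺ + 3e⁻ → Al, so n(Al) = 0.003323 / 3 = 0.001108 mol
m = 0.001108 × 26.98 = 0.0299 g

0.0299 g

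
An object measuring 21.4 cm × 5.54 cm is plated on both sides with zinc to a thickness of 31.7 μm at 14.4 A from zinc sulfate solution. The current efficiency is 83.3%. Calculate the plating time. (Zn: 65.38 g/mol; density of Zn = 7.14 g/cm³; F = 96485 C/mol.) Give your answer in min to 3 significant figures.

22.0 min

Plated area = 2 × 21.4 × 5.54 = 237.1 cm²
Volume = 237.1 × 31.7×10⁻⁴ cm = 0.7516 cm³
m(Zn) = 0.7516 × 7.14 = 5.366 g
n(Zn) = 5.366 / 65.38 = 0.08207 mol; n(e⁻) = 2 × 0.08207 = 0.1641 mol
Q = 0.1641 × 96485 / 0.833 = 19010 C
t = 19010 / 14.4 = 1320 s = 22.0 min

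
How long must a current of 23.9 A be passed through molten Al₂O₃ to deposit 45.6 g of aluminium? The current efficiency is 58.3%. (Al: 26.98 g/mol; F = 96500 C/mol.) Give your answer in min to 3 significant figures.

585 min

n(Al) = 45.6 / 26.98 = 1.690 mol
Al³⁺ + 3e⁻ → Al, so n(e⁻) = 3 × 1.690 = 5.070 mol
Q = 5.070 × 96500 / 0.583 = 8.392×10^5 C
t = Q / I = 8.392×10^5 / 23.9 = 35110 s = 585 min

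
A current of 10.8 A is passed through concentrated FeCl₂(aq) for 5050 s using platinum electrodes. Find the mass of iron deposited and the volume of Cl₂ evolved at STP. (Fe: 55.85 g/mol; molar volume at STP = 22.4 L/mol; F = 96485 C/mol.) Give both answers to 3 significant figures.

Q = 10.8 × 5050 = 54540 C; n(e⁻) = 54540 / 96485 = 0.5653 mol
Cathode: Fe²⁺ + 2e⁻ → Fe → n(Fe) = 0.5653/2 = 0.2827 mol → 15.8 g
Anode: 2Cl⁻ → Cl₂ + 2e⁻ → n(Cl₂) = 0.5653/2 = 0.2827 mol → 6.33 L

15.8 g Fe; 6.33 L Cl₂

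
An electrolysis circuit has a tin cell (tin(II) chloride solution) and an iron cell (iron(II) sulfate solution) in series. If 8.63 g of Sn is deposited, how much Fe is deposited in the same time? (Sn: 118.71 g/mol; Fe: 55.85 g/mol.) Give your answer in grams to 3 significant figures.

n(Sn) = 8.63 / 118.71 = 0.07270 mol
Sn²⁺ + 2e⁻ → Sn, so n(e⁻) = 2 × 0.07270 = 0.1454 mol
Same current for the same time ⇒ same n(e⁻) = 0.1454 mol in both cells.
Fe²⁺ + 2e⁻ → Fe, so n(Fe) = 0.1454 / 2 = 0.07270 mol
m(Fe) = 0.07270 × 55.85 = 4.06 g

4.06 g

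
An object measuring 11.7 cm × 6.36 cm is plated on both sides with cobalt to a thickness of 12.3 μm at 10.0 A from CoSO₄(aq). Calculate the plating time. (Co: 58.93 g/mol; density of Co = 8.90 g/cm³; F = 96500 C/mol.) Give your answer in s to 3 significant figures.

534 s

Plated area = 2 × 11.7 × 6.36 = 148.8 cm²
Volume = 148.8 × 12.3×10⁻⁴ cm = 0.1830 cm³
m(Co) = 0.1830 × 8.90 = 1.629 g
n(Co) = 1.629 / 58.93 = 0.02764 mol; n(e⁻) = 2 × 0.02764 = 0.05528 mol
Q = 0.05528 × 96500 = 5335 C
t = 5335 / 10.0 = 533.5 s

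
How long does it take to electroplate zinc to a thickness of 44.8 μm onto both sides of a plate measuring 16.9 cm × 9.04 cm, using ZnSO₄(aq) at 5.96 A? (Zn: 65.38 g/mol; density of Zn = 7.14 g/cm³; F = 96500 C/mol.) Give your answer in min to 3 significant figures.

Plated area = 2 × 16.9 × 9.04 = 305.6 cm²
Volume = 305.6 × 44.8×10⁻⁴ cm = 1.369 cm³
m(Zn) = 1.369 × 7.14 = 9.775 g
n(Zn) = 9.775 / 65.38 = 0.1495 mol; n(e⁻) = 2 × 0.1495 = 0.2990 mol
Q = 0.2990 × 96500 = 28850 C
t = 28850 / 5.96 = 4841 s = 80.7 min

80.7 min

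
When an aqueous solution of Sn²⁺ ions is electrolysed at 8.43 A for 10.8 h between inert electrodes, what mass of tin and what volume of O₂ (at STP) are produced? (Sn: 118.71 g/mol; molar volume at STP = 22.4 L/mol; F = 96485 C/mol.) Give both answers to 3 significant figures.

202 g Sn; 19.0 L O₂

Q = 8.43 × 38880 = 3.278×10^5 C; n(e⁻) = 3.278×10^5 / 96485 = 3.397 mol
Cathode: Sn²⁺ + 2e⁻ → Sn → n(Sn) = 3.397/2 = 1.699 mol → 202 g
Anode: 2H₂O → O₂ + 4H⁺ + 4e⁻ → n(O₂) = 3.397/4 = 0.8493 mol → 19.0 L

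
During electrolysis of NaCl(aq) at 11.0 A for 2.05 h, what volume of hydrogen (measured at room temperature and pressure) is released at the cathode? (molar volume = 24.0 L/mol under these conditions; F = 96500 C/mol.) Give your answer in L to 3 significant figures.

Charge passed = 11.0 × 7380 = 81180 C
Moles of electrons = 81180 / 96500 = 0.8412 mol
2H⁺ + 2e⁻ → H₂, so n(H₂) = 0.8412 / 2 = 0.4206 mol
V = 0.4206 × 24.0 = 10.09 L

10.1 L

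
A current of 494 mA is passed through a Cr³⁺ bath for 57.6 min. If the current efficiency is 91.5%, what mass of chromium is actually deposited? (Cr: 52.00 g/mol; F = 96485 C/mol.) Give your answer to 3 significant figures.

Q = 0.494 × 3456 = 1707 C
n(e⁻) = 1707 / 96485 = 0.01769 mol
Cr³⁺ + 3e⁻ → Cr, so theoretical m(Cr) = 0.005897 × 52.00 = 0.3066 g
Actual mass = 91.5% × 0.3066 = 0.281 g

0.281 g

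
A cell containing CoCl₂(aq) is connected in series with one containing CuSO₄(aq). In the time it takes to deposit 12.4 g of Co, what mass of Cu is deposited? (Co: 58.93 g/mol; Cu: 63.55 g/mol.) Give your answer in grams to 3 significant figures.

13.4 g

n(Co) = 12.4 / 58.93 = 0.2104 mol
Co²⁺ + 2e⁻ → Co, so n(e⁻) = 2 × 0.2104 = 0.4208 mol
In series, the same 0.4208 mol of electrons flows through the second cell.
Cu²⁺ + 2e⁻ → Cu, so n(Cu) = 0.4208 / 2 = 0.2104 mol
m(Cu) = 0.2104 × 63.55 = 13.4 g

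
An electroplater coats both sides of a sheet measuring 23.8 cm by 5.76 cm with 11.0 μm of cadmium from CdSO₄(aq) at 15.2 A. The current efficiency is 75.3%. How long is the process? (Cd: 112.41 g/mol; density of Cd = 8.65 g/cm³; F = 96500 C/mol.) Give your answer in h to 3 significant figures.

Plated area = 2 × 23.8 × 5.76 = 274.2 cm²
Volume = 274.2 × 11.0×10⁻⁴ cm = 0.3016 cm³
m(Cd) = 0.3016 × 8.65 = 2.609 g
n(Cd) = 2.609 / 112.41 = 0.02321 mol; n(e⁻) = 2 × 0.02321 = 0.04642 mol
Q = 0.04642 × 96500 / 0.753 = 5949 C
t = 5949 / 15.2 = 391.4 s = 0.109 h

0.109 h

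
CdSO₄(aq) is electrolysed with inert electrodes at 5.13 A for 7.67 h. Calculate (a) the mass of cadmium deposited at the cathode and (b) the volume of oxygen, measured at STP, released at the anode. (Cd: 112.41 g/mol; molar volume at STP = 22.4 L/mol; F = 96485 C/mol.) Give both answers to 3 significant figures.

Q = 5.13 × 27612 = 1.416×10^5 C; n(e⁻) = 1.416×10^5 / 96485 = 1.468 mol
Cathode: Cd²⁺ + 2e⁻ → Cd → n(Cd) = 1.468/2 = 0.7340 mol → 82.5 g
Anode: 2H₂O → O₂ + 4H⁺ + 4e⁻ → n(O₂) = 1.468/4 = 0.3670 mol → 8.22 L

82.5 g Cd; 8.22 L O₂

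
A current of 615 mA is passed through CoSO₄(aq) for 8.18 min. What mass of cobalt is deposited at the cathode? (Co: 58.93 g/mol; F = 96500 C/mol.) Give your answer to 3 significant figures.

0.0922 g

Q = 0.615 A × 490.8 s = 301.8 C
n(e⁻) = 301.8 / 96500 = 0.003127 mol
Co²⁺ + 2e⁻ → Co, so n(Co) = 0.003127 / 2 = 0.001564 mol
m = 0.001564 × 58.93 = 0.0922 g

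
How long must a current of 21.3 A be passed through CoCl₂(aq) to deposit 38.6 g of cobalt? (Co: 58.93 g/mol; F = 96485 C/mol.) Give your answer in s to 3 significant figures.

5930 s

n(Co) = 38.6 / 58.93 = 0.6550 mol
Co²⁺ + 2e⁻ → Co, so n(e⁻) = 2 × 0.6550 = 1.310 mol
Q = 1.310 × 96485 = 1.264×10^5 C
t = Q / I = 1.264×10^5 / 21.3 = 5934 s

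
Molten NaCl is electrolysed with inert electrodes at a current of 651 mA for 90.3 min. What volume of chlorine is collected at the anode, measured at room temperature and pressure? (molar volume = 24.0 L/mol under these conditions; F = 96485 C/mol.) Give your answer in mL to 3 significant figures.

Q = It = 0.651 × 5418 = 3527 C
Moles of electrons = 3527 / 96485 = 0.03655 mol
2Cl⁻ → Cl₂ + 2e⁻, so n(Cl₂) = 0.03655 / 2 = 0.01828 mol
V = 0.01828 × 24.0 = 0.4387 L
= 439 mL

439 mL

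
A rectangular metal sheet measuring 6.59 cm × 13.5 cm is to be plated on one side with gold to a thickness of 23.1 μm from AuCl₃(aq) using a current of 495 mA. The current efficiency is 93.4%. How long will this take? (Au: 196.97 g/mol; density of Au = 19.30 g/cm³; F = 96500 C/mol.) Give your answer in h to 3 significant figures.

3.50 h

Plated area = 6.59 × 13.5 = 88.97 cm²
Volume = 88.97 × 23.1×10⁻⁴ cm = 0.2055 cm³
m(Au) = 0.2055 × 19.30 = 3.966 g
n(Au) = 3.966 / 196.97 = 0.02014 mol; n(e⁻) = 3 × 0.02014 = 0.06042 mol
Q = 0.06042 × 96500 / 0.934 = 6243 C
t = 6243 / 0.495 = 12610 s = 3.50 h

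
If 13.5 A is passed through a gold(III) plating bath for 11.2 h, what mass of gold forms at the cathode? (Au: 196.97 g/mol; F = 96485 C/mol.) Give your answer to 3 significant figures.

Q = It = 13.5 × 40320 = 5.443×10^5 C
n(e⁻) = 5.443×10^5 / 96485 = 5.641 mol
Au³⁺ + 3e⁻ → Au, so n(Au) = 5.641 / 3 = 1.880 mol
m = 1.880 × 196.97 = 370 g

370 g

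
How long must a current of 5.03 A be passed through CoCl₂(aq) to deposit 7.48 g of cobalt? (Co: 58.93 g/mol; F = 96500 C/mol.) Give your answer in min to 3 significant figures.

n(Co) = 7.48 / 58.93 = 0.1269 mol
Co²⁺ + 2e⁻ → Co, so n(e⁻) = 2 × 0.1269 = 0.2538 mol
Q = 0.2538 × 96500 = 24490 C
t = Q / I = 24490 / 5.03 = 4869 s = 81.2 min

81.2 min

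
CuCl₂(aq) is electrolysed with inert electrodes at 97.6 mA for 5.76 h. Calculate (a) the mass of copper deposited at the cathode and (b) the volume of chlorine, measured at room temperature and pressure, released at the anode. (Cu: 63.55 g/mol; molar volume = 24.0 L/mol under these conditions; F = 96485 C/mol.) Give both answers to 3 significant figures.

Q = 0.0976 × 20736 = 2024 C; n(e⁻) = 2024 / 96485 = 0.02098 mol
Cathode: Cu²⁺ + 2e⁻ → Cu → n(Cu) = 0.02098/2 = 0.01049 mol → 0.667 g
Anode: 2Cl⁻ → Cl₂ + 2e⁻ → n(Cl₂) = 0.02098/2 = 0.01049 mol → 0.252 L

0.667 g Cu; 0.252 L Cl₂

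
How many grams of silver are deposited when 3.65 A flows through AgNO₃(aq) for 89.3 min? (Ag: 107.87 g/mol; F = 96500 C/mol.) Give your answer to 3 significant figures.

21.9 g

Q = 3.65 A × 5358 s = 19560 C
n(e⁻) = Q/F = 19560/96500 = 0.2027 mol
Ag⁺ + e⁻ → Ag, so n(Ag) = 0.2027 mol
m = 0.2027 × 107.87 = 21.9 g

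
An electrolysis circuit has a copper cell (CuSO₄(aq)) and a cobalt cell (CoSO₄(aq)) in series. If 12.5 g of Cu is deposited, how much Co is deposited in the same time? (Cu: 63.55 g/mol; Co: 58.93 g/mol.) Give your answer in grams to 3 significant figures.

n(Cu) = 12.5 / 63.55 = 0.1967 mol
Cu²⁺ + 2e⁻ → Cu, so n(e⁻) = 2 × 0.1967 = 0.3934 mol
Since the cells are in series, n(e⁻) in the Co cell is also 0.3934 mol.
Co²⁺ + 2e⁻ → Co, so n(Co) = 0.3934 / 2 = 0.1967 mol
m(Co) = 0.1967 × 58.93 = 11.6 g

11.6 g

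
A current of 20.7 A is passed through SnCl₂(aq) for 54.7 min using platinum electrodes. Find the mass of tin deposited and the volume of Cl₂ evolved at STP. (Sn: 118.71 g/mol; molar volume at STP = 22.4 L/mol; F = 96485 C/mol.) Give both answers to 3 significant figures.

41.8 g Sn; 7.89 L Cl₂

Q = 20.7 × 3282 = 67940 C; n(e⁻) = 67940 / 96485 = 0.7042 mol
Cathode: Sn²⁺ + 2e⁻ → Sn → n(Sn) = 0.7042/2 = 0.3521 mol → 41.8 g
Anode: 2Cl⁻ → Cl₂ + 2e⁻ → n(Cl₂) = 0.7042/2 = 0.3521 mol → 7.89 L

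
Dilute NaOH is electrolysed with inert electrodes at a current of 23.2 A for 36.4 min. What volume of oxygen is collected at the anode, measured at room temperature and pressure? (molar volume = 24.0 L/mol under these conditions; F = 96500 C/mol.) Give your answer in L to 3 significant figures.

Q = It = 23.2 × 2184 = 50670 C
Moles of electrons = 50670 / 96500 = 0.5251 mol
2H₂O → O₂ + 4H⁺ + 4e⁻, so n(O₂) = 0.5251 / 4 = 0.1313 mol
V = 0.1313 × 24.0 = 3.151 L

3.15 L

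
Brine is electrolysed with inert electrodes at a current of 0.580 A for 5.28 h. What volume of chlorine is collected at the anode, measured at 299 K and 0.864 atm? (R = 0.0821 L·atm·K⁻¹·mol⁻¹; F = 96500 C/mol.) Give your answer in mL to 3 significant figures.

Q = 0.580 A × 19008 s = 11020 C
Moles of electrons = 11020 / 96500 = 0.1142 mol
2Cl⁻ → Cl₂ + 2e⁻, so n(Cl₂) = 0.1142 / 2 = 0.05710 mol
V = nRT/P = 0.05710 × 0.0821 × 299 / 0.864 = 1.622 L
= 1620 mL

1620 mL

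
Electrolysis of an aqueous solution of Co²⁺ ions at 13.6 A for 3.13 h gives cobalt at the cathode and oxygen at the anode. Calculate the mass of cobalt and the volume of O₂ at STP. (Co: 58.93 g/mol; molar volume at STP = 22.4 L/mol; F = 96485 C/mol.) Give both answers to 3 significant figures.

Q = 13.6 × 11268 = 1.532×10^5 C; n(e⁻) = 1.532×10^5 / 96485 = 1.588 mol
Cathode: Co²⁺ + 2e⁻ → Co → n(Co) = 1.588/2 = 0.7940 mol → 46.8 g
Anode: 2H₂O → O₂ + 4H⁺ + 4e⁻ → n(O₂) = 1.588/4 = 0.3970 mol → 8.89 L

46.8 g Co; 8.89 L O₂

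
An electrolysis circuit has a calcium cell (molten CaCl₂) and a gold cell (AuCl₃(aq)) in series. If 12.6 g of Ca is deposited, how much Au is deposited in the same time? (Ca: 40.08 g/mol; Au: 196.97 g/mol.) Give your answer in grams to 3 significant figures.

41.3 g

n(Ca) = 12.6 / 40.08 = 0.3144 mol
Ca²⁺ + 2e⁻ → Ca, so n(e⁻) = 2 × 0.3144 = 0.6288 mol
Same current for the same time ⇒ same n(e⁻) = 0.6288 mol in both cells.
Au³⁺ + 3e⁻ → Au, so n(Au) = 0.6288 / 3 = 0.2096 mol
m(Au) = 0.2096 × 196.97 = 41.3 g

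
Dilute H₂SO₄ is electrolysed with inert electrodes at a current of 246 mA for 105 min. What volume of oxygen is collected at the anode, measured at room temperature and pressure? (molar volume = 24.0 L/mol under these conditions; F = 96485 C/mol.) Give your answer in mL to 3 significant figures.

Q = It = 0.246 × 6300 = 1550 C
Moles of electrons = 1550 / 96485 = 0.01606 mol
2H₂O → O₂ + 4H⁺ + 4e⁻, so n(O₂) = 0.01606 / 4 = 0.004015 mol
V = 0.004015 × 24.0 = 0.09636 L
= 96.4 mL

96.4 mL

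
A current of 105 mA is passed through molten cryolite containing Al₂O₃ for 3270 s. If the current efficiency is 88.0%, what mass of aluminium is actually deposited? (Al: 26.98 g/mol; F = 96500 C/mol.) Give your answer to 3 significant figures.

Q = 0.105 × 3270 = 343.4 C
n(e⁻) = 343.4 / 96500 = 0.003559 mol
Al³⁺ + 3e⁻ → Al, so theoretical m(Al) = 0.001186 × 26.98 = 0.03200 g
Actual mass = 88.0% × 0.03200 = 0.0282 g

0.0282 g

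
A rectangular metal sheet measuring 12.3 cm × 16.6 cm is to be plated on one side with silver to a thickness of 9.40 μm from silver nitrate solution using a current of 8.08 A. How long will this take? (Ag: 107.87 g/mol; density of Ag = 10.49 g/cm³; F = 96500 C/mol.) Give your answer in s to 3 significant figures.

Plated area = 12.3 × 16.6 = 204.2 cm²
Volume = 204.2 × 9.40×10⁻⁴ cm = 0.1919 cm³
m(Ag) = 0.1919 × 10.49 = 2.013 g
n(Ag) = 2.013 / 107.87 = 0.01866 mol; n(e⁻) = 0.01866 mol
Q = 0.01866 × 96500 = 1801 C
t = 1801 / 8.08 = 222.9 s

223 s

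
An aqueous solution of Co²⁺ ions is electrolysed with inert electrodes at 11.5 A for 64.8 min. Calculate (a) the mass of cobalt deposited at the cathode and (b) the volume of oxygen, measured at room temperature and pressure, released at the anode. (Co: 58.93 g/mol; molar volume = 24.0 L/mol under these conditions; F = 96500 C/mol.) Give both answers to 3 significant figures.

Q = 11.5 × 3888 = 44710 C; n(e⁻) = 44710 / 96500 = 0.4633 mol
Cathode: Co²⁺ + 2e⁻ → Co → n(Co) = 0.4633/2 = 0.2317 mol → 13.7 g
Anode: 2H₂O → O₂ + 4H⁺ + 4e⁻ → n(O₂) = 0.4633/4 = 0.1158 mol → 2.78 L

13.7 g Co; 2.78 L O₂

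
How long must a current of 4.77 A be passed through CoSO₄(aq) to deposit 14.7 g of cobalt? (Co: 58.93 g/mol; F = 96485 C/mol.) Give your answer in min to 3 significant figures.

n(Co) = 14.7 / 58.93 = 0.2494 mol
Co²⁺ + 2e⁻ → Co, so n(e⁻) = 2 × 0.2494 = 0.4988 mol
Q = 0.4988 × 96485 = 48130 C
t = Q / I = 48130 / 4.77 = 10090 s = 168 min

168 min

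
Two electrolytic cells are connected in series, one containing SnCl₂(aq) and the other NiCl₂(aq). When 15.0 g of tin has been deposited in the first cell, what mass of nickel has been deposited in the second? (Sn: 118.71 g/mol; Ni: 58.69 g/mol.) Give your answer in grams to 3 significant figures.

7.42 g

n(Sn) = 15.0 / 118.71 = 0.1264 mol
Sn²⁺ + 2e⁻ → Sn, so n(e⁻) = 2 × 0.1264 = 0.2528 mol
In series, the same 0.2528 mol of electrons flows through the second cell.
Ni²⁺ + 2e⁻ → Ni, so n(Ni) = 0.2528 / 2 = 0.1264 mol
m(Ni) = 0.1264 × 58.69 = 7.42 g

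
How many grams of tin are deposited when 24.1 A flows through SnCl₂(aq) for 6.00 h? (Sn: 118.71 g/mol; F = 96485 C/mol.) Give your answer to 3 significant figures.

Charge passed = 24.1 × 21600 = 5.206×10^5 C
n(e⁻) = Q/F = 5.206×10^5/96485 = 5.396 mol
Sn²⁺ + 2e⁻ → Sn, so n(Sn) = 5.396 / 2 = 2.698 mol
m = 2.698 × 118.71 = 320 g

320 g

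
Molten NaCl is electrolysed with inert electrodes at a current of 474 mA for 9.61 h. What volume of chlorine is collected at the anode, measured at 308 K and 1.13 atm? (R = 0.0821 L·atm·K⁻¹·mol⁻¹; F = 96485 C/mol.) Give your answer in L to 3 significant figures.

Q = It = 0.474 × 34596 = 16400 C
n(e⁻) = Q/F = 16400/96485 = 0.1700 mol
2Cl⁻ → Cl₂ + 2e⁻, so n(Cl₂) = 0.1700 / 2 = 0.08500 mol
V = nRT/P = 0.08500 × 0.0821 × 308 / 1.13 = 1.902 L

1.90 L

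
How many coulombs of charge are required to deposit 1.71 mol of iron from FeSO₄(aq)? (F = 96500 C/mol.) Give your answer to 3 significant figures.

Fe²⁺ + 2e⁻ → Fe, so n(e⁻) = 2 × 1.71 = 3.420 mol
Q = 3.420 × 96500 = 3.300×10^5 C

3.30×10^5 C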